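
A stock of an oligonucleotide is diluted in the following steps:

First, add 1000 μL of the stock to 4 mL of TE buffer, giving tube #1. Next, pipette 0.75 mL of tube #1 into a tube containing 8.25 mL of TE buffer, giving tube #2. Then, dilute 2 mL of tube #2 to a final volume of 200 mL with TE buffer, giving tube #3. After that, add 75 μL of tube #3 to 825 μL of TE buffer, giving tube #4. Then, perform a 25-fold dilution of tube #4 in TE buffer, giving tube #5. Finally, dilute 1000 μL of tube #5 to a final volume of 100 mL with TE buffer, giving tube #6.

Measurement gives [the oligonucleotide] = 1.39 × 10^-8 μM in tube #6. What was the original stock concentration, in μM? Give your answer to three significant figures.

2.50 μM

Step 1: 1000 μL + 4 mL = 5000 μL total → factor 5000/1000 = 5
Step 2: 0.75 mL + 8.25 mL = 9 mL total → factor 9/0.75 = 12
Step 3: 2 mL brought to 200 mL → factor 200/2 = 100
Step 4: 75 μL + 825 μL = 900 μL total → factor 900/75 = 12
Step 5: 25-fold → factor 25
Step 6: 1000 μL brought to 100 mL → factor 1 × 10^5/1000 = 100
Overall dilution factor = 5 × 12 × 100 × 12 × 25 × 100 = 1.8 × 10^8
Stock = 1.39 × 10^-8 μM × 1.8 × 10^8 = 2.50 μM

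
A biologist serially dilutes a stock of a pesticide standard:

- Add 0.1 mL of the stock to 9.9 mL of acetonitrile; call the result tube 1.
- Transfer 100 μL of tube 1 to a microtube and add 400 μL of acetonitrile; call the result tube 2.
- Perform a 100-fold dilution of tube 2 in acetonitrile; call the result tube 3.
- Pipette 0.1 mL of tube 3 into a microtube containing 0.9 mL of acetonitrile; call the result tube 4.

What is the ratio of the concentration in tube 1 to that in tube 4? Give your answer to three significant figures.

5.00 × 10^3

Step 1: 0.1 mL + 9.9 mL = 10 mL total → factor 10/0.1 = 100
Step 2: 100 μL + 400 μL = 500 μL total → factor 500/100 = 5
Step 3: 100-fold → factor 100
Step 4: 0.1 mL + 0.9 mL = 1 mL total → factor 1/0.1 = 10
Dilution factor to tube 1 = 100; to tube 4 = 5 × 10^5
[tube 1]/[tube 4] = (factor to tube 4)/(factor to tube 1) = 5 × 10^5/100 = 5.00 × 10^3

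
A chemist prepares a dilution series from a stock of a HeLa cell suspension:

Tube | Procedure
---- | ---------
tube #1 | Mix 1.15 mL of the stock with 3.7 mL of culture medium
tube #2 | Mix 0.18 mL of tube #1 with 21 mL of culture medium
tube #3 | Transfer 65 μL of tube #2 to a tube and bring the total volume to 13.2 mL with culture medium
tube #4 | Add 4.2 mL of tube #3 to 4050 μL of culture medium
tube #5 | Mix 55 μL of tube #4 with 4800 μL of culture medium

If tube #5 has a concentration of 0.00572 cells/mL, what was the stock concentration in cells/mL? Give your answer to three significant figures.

Step 1: 1.15 mL + 3.7 mL = 4.85 mL total → factor 4.85/1.15 = 4.2174
Step 2: 0.18 mL + 21 mL = 21.18 mL total → factor 21.18/0.18 = 117.67
Step 3: 65 μL brought to 13.2 mL → factor 13200/65 = 203.08
Step 4: 4.2 mL + 4050 μL = 8.25 mL total → factor 8.25/4.2 = 1.9643
Step 5: 55 μL + 4800 μL = 4855 μL total → factor 4855/55 = 88.273
Overall dilution factor = 4.2174 × 117.67 × 203.08 × 1.9643 × 88.273 = 1.7474 × 10^7
Stock = 0.00572 cells/mL × 1.7474 × 10^7 = 1.00 × 10^5 cells/mL

1.00 × 10^5 cells/mL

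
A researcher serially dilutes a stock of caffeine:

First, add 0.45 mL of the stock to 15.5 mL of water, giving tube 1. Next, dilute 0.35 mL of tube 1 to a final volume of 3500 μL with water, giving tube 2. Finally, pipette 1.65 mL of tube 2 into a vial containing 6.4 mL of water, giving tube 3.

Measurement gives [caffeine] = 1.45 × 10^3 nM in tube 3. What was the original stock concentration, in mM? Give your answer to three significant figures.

Step 1: 0.45 mL + 15.5 mL = 15.95 mL total → factor 15.95/0.45 = 35.444
Step 2: 0.35 mL brought to 3500 μL → factor 3.5/0.35 = 10
Step 3: 1.65 mL + 6.4 mL = 8.05 mL total → factor 8.05/1.65 = 4.8788
Overall dilution factor = 35.444 × 10 × 4.8788 = 1729.3
Stock = 1.45 × 10^3 nM × 1729.3 = 2.507 × 10^6 nM = 2.51 mM

2.51 mM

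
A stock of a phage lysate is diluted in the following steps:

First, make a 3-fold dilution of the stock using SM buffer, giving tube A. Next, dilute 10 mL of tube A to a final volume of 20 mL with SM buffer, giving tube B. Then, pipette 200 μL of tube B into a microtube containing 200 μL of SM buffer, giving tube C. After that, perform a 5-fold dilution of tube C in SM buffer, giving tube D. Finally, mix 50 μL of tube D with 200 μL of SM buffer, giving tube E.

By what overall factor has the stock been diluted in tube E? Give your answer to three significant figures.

Step 1: 3-fold → factor 3
Step 2: 10 mL brought to 20 mL → factor 20/10 = 2
Step 3: 200 μL + 200 μL = 400 μL total → factor 400/200 = 2
Step 4: 5-fold → factor 5
Step 5: 50 μL + 200 μL = 250 μL total → factor 250/50 = 5
Overall dilution factor = 3 × 2 × 2 × 5 × 5 = 300

300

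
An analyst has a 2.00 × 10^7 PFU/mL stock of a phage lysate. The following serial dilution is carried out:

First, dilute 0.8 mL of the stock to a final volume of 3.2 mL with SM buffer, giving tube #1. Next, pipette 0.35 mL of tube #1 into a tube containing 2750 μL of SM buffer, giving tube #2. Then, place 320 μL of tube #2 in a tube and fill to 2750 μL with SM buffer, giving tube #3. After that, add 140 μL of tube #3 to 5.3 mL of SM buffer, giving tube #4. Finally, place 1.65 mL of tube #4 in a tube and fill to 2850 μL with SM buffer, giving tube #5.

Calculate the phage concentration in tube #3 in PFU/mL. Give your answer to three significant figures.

6.57 × 10^4 PFU/mL

Step 1: 0.8 mL brought to 3.2 mL → factor 3.2/0.8 = 4
Step 2: 0.35 mL + 2750 μL = 3.1 mL total → factor 3.1/0.35 = 8.8571
Step 3: 320 μL brought to 2750 μL → factor 2750/320 = 8.5938
Dilution factor through tube #3 = 4 × 8.8571 × 8.5938 = 304.46
[tube #3] = 2.00 × 10^7 PFU/mL / 304.46 = 6.57 × 10^4 PFU/mL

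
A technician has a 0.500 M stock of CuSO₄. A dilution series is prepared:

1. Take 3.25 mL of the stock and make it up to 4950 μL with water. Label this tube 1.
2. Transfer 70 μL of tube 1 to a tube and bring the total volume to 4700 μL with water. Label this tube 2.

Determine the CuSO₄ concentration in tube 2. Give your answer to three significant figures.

0.00489 M

Step 1: 3.25 mL brought to 4950 μL → factor 4.95/3.25 = 1.5231
Step 2: 70 μL brought to 4700 μL → factor 4700/70 = 67.143
Overall dilution factor = 1.5231 × 67.143 = 102.26
Final = 0.500 M / 102.26 = 0.00489 M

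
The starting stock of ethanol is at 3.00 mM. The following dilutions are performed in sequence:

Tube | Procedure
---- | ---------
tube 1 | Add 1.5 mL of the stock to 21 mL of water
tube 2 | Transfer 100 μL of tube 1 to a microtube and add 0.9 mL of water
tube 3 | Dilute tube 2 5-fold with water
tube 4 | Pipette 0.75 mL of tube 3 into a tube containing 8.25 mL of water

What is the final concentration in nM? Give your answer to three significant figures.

333 nM

Step 1: 1.5 mL + 21 mL = 22.5 mL total → factor 22.5/1.5 = 15
Step 2: 100 μL + 0.9 mL = 1000 μL total → factor 1000/100 = 10
Step 3: 5-fold → factor 5
Step 4: 0.75 mL + 8.25 mL = 9 mL total → factor 9/0.75 = 12
Overall dilution factor = 15 × 10 × 5 × 12 = 9000
Final = 3.00 mM / 9000 = 0.0003333 mM = 333 nM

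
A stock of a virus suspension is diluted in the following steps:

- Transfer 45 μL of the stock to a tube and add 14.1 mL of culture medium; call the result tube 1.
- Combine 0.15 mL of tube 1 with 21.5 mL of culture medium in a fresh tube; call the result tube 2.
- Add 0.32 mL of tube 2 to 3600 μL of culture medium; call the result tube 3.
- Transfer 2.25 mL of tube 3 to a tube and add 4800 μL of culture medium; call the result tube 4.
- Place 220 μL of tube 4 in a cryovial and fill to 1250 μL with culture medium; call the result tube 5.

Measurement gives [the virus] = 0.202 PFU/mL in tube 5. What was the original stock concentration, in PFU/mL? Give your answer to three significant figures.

2.00 × 10^6 PFU/mL

Step 1: 45 μL + 14.1 mL = 14145 μL total → factor 14145/45 = 314.33
Step 2: 0.15 mL + 21.5 mL = 21.65 mL total → factor 21.65/0.15 = 144.33
Step 3: 0.32 mL + 3600 μL = 3.92 mL total → factor 3.92/0.32 = 12.25
Step 4: 2.25 mL + 4800 μL = 7.05 mL total → factor 7.05/2.25 = 3.1333
Step 5: 220 μL brought to 1250 μL → factor 1250/220 = 5.6818
Overall dilution factor = 314.33 × 144.33 × 12.25 × 3.1333 × 5.6818 = 9.8943 × 10^6
Stock = 0.202 PFU/mL × 9.8943 × 10^6 = 2.00 × 10^6 PFU/mL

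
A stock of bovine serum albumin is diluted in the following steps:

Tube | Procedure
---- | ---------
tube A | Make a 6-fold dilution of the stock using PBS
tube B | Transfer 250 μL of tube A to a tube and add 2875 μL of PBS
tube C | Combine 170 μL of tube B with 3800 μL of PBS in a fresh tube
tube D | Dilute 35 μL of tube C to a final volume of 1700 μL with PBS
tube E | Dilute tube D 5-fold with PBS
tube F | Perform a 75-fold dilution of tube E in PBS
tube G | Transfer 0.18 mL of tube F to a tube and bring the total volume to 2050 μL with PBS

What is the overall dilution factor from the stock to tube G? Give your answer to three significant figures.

3.63 × 10^8

Step 1: 6-fold → factor 6
Step 2: 250 μL + 2875 μL = 3125 μL total → factor 3125/250 = 12.5
Step 3: 170 μL + 3800 μL = 3970 μL total → factor 3970/170 = 23.353
Step 4: 35 μL brought to 1700 μL → factor 1700/35 = 48.571
Step 5: 5-fold → factor 5
Step 6: 75-fold → factor 75
Step 7: 0.18 mL brought to 2050 μL → factor 2.05/0.18 = 11.389
Overall dilution factor = 6 × 12.5 × 23.353 × 48.571 × 5 × 75 × 11.389 = 3.6333 × 10^8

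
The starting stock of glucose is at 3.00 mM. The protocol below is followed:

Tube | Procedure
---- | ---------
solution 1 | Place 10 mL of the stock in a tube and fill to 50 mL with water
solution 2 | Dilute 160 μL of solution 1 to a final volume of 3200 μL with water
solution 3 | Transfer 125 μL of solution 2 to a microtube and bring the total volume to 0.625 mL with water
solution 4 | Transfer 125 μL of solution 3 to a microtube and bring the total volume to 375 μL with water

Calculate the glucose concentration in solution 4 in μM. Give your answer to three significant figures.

Step 1: 10 mL brought to 50 mL → factor 50/10 = 5
Step 2: 160 μL brought to 3200 μL → factor 3200/160 = 20
Step 3: 125 μL brought to 0.625 mL → factor 625/125 = 5
Step 4: 125 μL brought to 375 μL → factor 375/125 = 3
Dilution factor through solution 4 = 5 × 20 × 5 × 3 = 1500
[solution 4] = 3.00 mM / 1500 = 0.002000 mM = 2.00 μM

2.00 μM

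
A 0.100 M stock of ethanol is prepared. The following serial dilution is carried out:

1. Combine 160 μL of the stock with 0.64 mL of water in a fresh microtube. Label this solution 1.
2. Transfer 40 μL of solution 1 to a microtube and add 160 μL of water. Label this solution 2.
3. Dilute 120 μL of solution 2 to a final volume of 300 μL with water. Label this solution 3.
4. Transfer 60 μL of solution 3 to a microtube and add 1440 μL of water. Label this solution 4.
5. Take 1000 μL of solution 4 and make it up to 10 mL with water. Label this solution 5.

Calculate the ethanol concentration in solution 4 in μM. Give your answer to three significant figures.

64.0 μM

Step 1: 160 μL + 0.64 mL = 800 μL total → factor 800/160 = 5
Step 2: 40 μL + 160 μL = 200 μL total → factor 200/40 = 5
Step 3: 120 μL brought to 300 μL → factor 300/120 = 2.5
Step 4: 60 μL + 1440 μL = 1500 μL total → factor 1500/60 = 25
Dilution factor through solution 4 = 5 × 5 × 2.5 × 25 = 1562.5
[solution 4] = 0.100 M / 1562.5 = 6.400 × 10^-5 M = 64.0 μM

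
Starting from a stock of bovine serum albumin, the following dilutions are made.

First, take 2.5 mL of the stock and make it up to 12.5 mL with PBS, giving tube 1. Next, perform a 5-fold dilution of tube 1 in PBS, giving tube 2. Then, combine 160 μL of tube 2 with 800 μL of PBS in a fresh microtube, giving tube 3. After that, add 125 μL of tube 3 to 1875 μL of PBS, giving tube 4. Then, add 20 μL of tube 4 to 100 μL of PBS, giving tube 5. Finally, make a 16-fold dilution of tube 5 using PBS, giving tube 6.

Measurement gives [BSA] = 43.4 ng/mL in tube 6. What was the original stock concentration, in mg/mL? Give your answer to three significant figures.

Step 1: 2.5 mL brought to 12.5 mL → factor 12.5/2.5 = 5
Step 2: 5-fold → factor 5
Step 3: 160 μL + 800 μL = 960 μL total → factor 960/160 = 6
Step 4: 125 μL + 1875 μL = 2000 μL total → factor 2000/125 = 16
Step 5: 20 μL + 100 μL = 120 μL total → factor 120/20 = 6
Step 6: 16-fold → factor 16
Overall dilution factor = 5 × 5 × 6 × 16 × 6 × 16 = 2.304 × 10^5
Stock = 43.4 ng/mL × 2.304 × 10^5 = 9.999 × 10^6 ng/mL = 10.0 mg/mL

10.0 mg/mL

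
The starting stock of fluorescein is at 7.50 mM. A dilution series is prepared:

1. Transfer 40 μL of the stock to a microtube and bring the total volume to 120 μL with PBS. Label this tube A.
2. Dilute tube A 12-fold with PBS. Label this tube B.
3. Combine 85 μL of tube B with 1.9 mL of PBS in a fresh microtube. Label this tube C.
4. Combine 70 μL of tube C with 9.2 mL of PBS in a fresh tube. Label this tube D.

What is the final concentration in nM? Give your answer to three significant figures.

Step 1: 40 μL brought to 120 μL → factor 120/40 = 3
Step 2: 12-fold → factor 12
Step 3: 85 μL + 1.9 mL = 1985 μL total → factor 1985/85 = 23.353
Step 4: 70 μL + 9.2 mL = 9270 μL total → factor 9270/70 = 132.43
Overall dilution factor = 3 × 12 × 23.353 × 132.43 = 1.1133 × 10^5
Final = 7.50 mM / 1.1133 × 10^5 = 6.737 × 10^-5 mM = 67.4 nM

67.4 nM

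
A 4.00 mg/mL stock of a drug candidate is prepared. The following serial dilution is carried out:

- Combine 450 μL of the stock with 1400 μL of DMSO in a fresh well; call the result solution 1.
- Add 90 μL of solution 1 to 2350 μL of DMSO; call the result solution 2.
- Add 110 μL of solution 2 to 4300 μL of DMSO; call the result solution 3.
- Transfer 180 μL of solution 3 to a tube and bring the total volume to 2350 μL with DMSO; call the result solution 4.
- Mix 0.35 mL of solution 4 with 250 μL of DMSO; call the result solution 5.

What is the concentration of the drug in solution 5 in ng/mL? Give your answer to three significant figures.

40.0 ng/mL

Step 1: 450 μL + 1400 μL = 1850 μL total → factor 1850/450 = 4.1111
Step 2: 90 μL + 2350 μL = 2440 μL total → factor 2440/90 = 27.111
Step 3: 110 μL + 4300 μL = 4410 μL total → factor 4410/110 = 40.091
Step 4: 180 μL brought to 2350 μL → factor 2350/180 = 13.056
Step 5: 0.35 mL + 250 μL = 0.6 mL total → factor 0.6/0.35 = 1.7143
Overall dilution factor = 4.1111 × 27.111 × 40.091 × 13.056 × 1.7143 = 1.0001 × 10^5
Final = 4.00 mg/mL / 1.0001 × 10^5 = 4.000 × 10^-5 mg/mL = 40.0 ng/mL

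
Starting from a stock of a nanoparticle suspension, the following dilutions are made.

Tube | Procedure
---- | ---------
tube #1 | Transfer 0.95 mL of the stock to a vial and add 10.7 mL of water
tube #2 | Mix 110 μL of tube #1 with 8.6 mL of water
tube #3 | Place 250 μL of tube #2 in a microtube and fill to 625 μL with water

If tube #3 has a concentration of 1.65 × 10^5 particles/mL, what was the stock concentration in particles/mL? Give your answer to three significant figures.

4.01 × 10^8 particles/mL

Step 1: 0.95 mL + 10.7 mL = 11.65 mL total → factor 11.65/0.95 = 12.263
Step 2: 110 μL + 8.6 mL = 8710 μL total → factor 8710/110 = 79.182
Step 3: 250 μL brought to 625 μL → factor 625/250 = 2.5
Overall dilution factor = 12.263 × 79.182 × 2.5 = 2427.5
Stock = 1.65 × 10^5 particles/mL × 2427.5 = 4.01 × 10^8 particles/mL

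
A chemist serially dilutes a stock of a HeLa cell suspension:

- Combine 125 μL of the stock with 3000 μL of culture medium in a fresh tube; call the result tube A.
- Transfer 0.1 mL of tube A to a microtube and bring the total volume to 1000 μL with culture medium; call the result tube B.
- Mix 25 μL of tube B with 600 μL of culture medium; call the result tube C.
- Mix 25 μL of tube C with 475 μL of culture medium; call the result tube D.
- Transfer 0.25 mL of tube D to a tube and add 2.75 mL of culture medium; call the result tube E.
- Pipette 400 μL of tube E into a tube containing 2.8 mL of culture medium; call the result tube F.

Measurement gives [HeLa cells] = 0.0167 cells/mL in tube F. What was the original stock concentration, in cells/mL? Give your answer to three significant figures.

Step 1: 125 μL + 3000 μL = 3125 μL total → factor 3125/125 = 25
Step 2: 0.1 mL brought to 1000 μL → factor 1/0.1 = 10
Step 3: 25 μL + 600 μL = 625 μL total → factor 625/25 = 25
Step 4: 25 μL + 475 μL = 500 μL total → factor 500/25 = 20
Step 5: 0.25 mL + 2.75 mL = 3 mL total → factor 3/0.25 = 12
Step 6: 400 μL + 2.8 mL = 3200 μL total → factor 3200/400 = 8
Overall dilution factor = 25 × 10 × 25 × 20 × 12 × 8 = 1.2 × 10^7
Stock = 0.0167 cells/mL × 1.2 × 10^7 = 2.00 × 10^5 cells/mL

2.00 × 10^5 cells/mL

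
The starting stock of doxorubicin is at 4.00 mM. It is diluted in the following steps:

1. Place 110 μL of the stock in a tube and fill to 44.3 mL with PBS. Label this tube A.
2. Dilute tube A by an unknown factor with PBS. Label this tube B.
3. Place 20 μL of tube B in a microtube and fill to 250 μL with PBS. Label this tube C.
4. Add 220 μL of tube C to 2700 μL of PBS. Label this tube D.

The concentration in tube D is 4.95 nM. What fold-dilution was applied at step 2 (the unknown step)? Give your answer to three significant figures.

Step 1: 110 μL brought to 44.3 mL → factor 44300/110 = 402.73
Step 2: unknown factor x
Step 3: 20 μL brought to 250 μL → factor 250/20 = 12.5
Step 4: 220 μL + 2700 μL = 2920 μL total → factor 2920/220 = 13.273
Product of known-step factors = 66816
Overall factor = 4.00 mM / (4.95 nM) = 8.0808 × 10^5
x = 8.0808 × 10^5 / 66816 = 12.1

12.1-fold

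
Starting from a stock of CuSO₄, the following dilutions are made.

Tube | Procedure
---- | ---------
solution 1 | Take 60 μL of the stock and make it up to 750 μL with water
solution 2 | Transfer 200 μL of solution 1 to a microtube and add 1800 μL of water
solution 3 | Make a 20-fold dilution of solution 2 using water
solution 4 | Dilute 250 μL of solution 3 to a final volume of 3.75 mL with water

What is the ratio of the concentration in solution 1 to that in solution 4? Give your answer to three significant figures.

3.00 × 10^3

Step 1: 60 μL brought to 750 μL → factor 750/60 = 12.5
Step 2: 200 μL + 1800 μL = 2000 μL total → factor 2000/200 = 10
Step 3: 20-fold → factor 20
Step 4: 250 μL brought to 3.75 mL → factor 3750/250 = 15
Dilution factor to solution 1 = 12.5; to solution 4 = 37500
[solution 1]/[solution 4] = (factor to solution 4)/(factor to solution 1) = 37500/12.5 = 3.00 × 10^3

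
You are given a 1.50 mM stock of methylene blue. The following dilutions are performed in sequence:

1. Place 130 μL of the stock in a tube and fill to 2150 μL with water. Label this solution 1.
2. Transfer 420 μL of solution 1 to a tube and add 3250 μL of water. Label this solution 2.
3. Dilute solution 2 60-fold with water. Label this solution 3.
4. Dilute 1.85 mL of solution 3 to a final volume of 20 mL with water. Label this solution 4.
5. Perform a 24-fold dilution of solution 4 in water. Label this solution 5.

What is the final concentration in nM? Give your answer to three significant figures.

Step 1: 130 μL brought to 2150 μL → factor 2150/130 = 16.538
Step 2: 420 μL + 3250 μL = 3670 μL total → factor 3670/420 = 8.7381
Step 3: 60-fold → factor 60
Step 4: 1.85 mL brought to 20 mL → factor 20/1.85 = 10.811
Step 5: 24-fold → factor 24
Overall dilution factor = 16.538 × 8.7381 × 60 × 10.811 × 24 = 2.2497 × 10^6
Final = 1.50 mM / 2.2497 × 10^6 = 6.667 × 10^-7 mM = 0.667 nM

0.667 nM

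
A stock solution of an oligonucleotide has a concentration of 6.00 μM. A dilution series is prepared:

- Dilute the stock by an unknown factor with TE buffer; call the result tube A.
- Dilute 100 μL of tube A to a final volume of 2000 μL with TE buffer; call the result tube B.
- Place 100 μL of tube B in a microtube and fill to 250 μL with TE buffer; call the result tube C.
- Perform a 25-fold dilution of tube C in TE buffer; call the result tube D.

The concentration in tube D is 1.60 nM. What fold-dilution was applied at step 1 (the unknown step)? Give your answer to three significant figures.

Step 1: unknown factor x
Step 2: 100 μL brought to 2000 μL → factor 2000/100 = 20
Step 3: 100 μL brought to 250 μL → factor 250/100 = 2.5
Step 4: 25-fold → factor 25
Product of known-step factors = 1250
Overall factor = 6.00 μM / (1.60 nM) = 3750
x = 3750 / 1250 = 3.00

3.00-fold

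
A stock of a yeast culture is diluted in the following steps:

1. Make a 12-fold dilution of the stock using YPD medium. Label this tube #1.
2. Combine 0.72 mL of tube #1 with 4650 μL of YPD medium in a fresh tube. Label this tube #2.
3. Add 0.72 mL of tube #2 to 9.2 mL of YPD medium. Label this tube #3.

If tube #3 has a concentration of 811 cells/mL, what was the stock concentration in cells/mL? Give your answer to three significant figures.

Step 1: 12-fold → factor 12
Step 2: 0.72 mL + 4650 μL = 5.37 mL total → factor 5.37/0.72 = 7.4583
Step 3: 0.72 mL + 9.2 mL = 9.92 mL total → factor 9.92/0.72 = 13.778
Overall dilution factor = 12 × 7.4583 × 13.778 = 1233.1
Stock = 811 cells/mL × 1233.1 = 1.00 × 10^6 cells/mL

1.00 × 10^6 cells/mL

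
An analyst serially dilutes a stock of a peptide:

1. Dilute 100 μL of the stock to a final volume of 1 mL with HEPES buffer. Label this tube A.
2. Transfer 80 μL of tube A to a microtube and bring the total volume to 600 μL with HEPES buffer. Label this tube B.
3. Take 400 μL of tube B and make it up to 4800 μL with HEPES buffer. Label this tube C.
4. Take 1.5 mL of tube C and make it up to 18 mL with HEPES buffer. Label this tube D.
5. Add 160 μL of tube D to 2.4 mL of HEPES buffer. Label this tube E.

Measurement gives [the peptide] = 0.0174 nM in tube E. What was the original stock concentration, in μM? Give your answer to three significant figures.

Step 1: 100 μL brought to 1 mL → factor 1000/100 = 10
Step 2: 80 μL brought to 600 μL → factor 600/80 = 7.5
Step 3: 400 μL brought to 4800 μL → factor 4800/400 = 12
Step 4: 1.5 mL brought to 18 mL → factor 18/1.5 = 12
Step 5: 160 μL + 2.4 mL = 2560 μL total → factor 2560/160 = 16
Overall dilution factor = 10 × 7.5 × 12 × 12 × 16 = 1.728 × 10^5
Stock = 0.0174 nM × 1.728 × 10^5 = 3007 nM = 3.01 μM

3.01 μM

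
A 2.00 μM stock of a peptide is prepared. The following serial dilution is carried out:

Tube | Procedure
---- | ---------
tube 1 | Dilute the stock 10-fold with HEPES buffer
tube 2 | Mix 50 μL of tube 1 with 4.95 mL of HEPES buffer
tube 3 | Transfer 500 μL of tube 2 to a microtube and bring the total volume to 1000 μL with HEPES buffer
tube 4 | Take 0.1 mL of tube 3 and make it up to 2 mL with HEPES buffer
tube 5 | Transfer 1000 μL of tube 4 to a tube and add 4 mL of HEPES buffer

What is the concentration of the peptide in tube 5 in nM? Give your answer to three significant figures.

0.0100 nM

Step 1: 10-fold → factor 10
Step 2: 50 μL + 4.95 mL = 5000 μL total → factor 5000/50 = 100
Step 3: 500 μL brought to 1000 μL → factor 1000/500 = 2
Step 4: 0.1 mL brought to 2 mL → factor 2/0.1 = 20
Step 5: 1000 μL + 4 mL = 5000 μL total → factor 5000/1000 = 5
Overall dilution factor = 10 × 100 × 2 × 20 × 5 = 2 × 10^5
Final = 2.00 μM / 2 × 10^5 = 1.000 × 10^-5 μM = 0.0100 nM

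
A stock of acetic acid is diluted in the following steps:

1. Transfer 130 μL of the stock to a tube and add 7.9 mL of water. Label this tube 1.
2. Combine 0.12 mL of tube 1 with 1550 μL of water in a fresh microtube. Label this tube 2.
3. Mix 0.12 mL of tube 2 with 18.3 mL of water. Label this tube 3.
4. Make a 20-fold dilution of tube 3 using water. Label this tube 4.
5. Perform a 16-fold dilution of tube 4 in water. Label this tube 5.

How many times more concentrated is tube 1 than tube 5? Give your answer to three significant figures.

Step 1: 130 μL + 7.9 mL = 8030 μL total → factor 8030/130 = 61.769
Step 2: 0.12 mL + 1550 μL = 1.67 mL total → factor 1.67/0.12 = 13.917
Step 3: 0.12 mL + 18.3 mL = 18.42 mL total → factor 18.42/0.12 = 153.5
Step 4: 20-fold → factor 20
Step 5: 16-fold → factor 16
Dilution factor to tube 1 = 61.769; to tube 5 = 4.2225 × 10^7
[tube 1]/[tube 5] = (factor to tube 5)/(factor to tube 1) = 4.2225 × 10^7/61.769 = 6.84 × 10^5

6.84 × 10^5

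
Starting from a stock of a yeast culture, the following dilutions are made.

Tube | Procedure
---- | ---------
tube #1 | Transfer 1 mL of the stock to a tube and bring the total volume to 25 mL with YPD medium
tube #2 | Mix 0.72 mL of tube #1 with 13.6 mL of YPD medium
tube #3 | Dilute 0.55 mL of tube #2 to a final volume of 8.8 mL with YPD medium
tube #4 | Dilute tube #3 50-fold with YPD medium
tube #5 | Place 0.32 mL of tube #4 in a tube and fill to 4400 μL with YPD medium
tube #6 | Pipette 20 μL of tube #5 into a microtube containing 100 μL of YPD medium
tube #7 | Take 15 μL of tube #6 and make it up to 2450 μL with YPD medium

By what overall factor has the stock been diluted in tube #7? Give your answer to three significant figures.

Step 1: 1 mL brought to 25 mL → factor 25/1 = 25
Step 2: 0.72 mL + 13.6 mL = 14.32 mL total → factor 14.32/0.72 = 19.889
Step 3: 0.55 mL brought to 8.8 mL → factor 8.8/0.55 = 16
Step 4: 50-fold → factor 50
Step 5: 0.32 mL brought to 4400 μL → factor 4.4/0.32 = 13.75
Step 6: 20 μL + 100 μL = 120 μL total → factor 120/20 = 6
Step 7: 15 μL brought to 2450 μL → factor 2450/15 = 163.33
Overall dilution factor = 25 × 19.889 × 16 × 50 × 13.75 × 6 × 163.33 = 5.3601 × 10^9

5.36 × 10^9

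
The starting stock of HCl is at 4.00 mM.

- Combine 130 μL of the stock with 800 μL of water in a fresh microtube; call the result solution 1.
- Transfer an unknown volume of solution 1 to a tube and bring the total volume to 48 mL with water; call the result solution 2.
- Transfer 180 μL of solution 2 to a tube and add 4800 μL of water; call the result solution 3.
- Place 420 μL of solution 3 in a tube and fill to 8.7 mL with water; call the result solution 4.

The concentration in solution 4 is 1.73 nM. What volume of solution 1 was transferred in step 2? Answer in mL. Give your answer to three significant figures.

0.0851 mL

Step 1: 130 μL + 800 μL = 930 μL total → factor 930/130 = 7.1538
Step 2: v brought to 48 mL → factor = 48 mL/v
Step 3: 180 μL + 4800 μL = 4980 μL total → factor 4980/180 = 27.667
Step 4: 420 μL brought to 8.7 mL → factor 8700/420 = 20.714
Product of known-step factors = 4099.8
Overall factor = 4.00 mM / (1.73 nM) = 2.3121 × 10^6
Step-2 factor = 2.3121 × 10^6 / 4099.8 = 563.96
v = 48 mL / 563.96 = 0.0851 mL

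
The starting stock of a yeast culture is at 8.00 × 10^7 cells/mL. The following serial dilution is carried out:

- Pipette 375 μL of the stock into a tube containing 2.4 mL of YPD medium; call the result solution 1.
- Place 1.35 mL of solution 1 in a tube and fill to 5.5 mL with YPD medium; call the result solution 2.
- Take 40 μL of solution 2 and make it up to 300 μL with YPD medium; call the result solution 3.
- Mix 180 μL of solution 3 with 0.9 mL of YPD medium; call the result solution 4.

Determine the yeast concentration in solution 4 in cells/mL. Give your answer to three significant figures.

Step 1: 375 μL + 2.4 mL = 2775 μL total → factor 2775/375 = 7.4
Step 2: 1.35 mL brought to 5.5 mL → factor 5.5/1.35 = 4.0741
Step 3: 40 μL brought to 300 μL → factor 300/40 = 7.5
Step 4: 180 μL + 0.9 mL = 1080 μL total → factor 1080/180 = 6
Overall dilution factor = 7.4 × 4.0741 × 7.5 × 6 = 1356.7
Final = 8.00 × 10^7 cells/mL / 1356.7 = 5.90 × 10^4 cells/mL

5.90 × 10^4 cells/mL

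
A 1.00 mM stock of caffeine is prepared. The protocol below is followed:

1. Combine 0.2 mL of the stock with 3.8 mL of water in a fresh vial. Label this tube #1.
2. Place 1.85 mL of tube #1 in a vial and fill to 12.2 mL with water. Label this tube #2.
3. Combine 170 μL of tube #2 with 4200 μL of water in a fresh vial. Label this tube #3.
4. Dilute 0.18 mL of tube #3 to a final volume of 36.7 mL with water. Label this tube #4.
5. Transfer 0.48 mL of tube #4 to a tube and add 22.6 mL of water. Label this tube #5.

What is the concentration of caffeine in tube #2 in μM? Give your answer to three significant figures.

7.58 μM

Step 1: 0.2 mL + 3.8 mL = 4 mL total → factor 4/0.2 = 20
Step 2: 1.85 mL brought to 12.2 mL → factor 12.2/1.85 = 6.5946
Dilution factor through tube #2 = 20 × 6.5946 = 131.89
[tube #2] = 1.00 mM / 131.89 = 0.007582 mM = 7.58 μM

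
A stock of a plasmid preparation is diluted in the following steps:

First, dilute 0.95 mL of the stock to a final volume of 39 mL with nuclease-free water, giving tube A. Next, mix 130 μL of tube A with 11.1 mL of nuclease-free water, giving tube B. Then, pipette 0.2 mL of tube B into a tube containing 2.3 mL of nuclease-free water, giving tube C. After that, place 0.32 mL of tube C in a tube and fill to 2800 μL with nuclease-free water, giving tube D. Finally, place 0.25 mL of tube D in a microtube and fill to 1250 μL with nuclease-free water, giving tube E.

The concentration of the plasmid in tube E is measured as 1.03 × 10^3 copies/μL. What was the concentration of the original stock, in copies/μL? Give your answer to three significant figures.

2.00 × 10^9 copies/μL

Step 1: 0.95 mL brought to 39 mL → factor 39/0.95 = 41.053
Step 2: 130 μL + 11.1 mL = 11230 μL total → factor 11230/130 = 86.385
Step 3: 0.2 mL + 2.3 mL = 2.5 mL total → factor 2.5/0.2 = 12.5
Step 4: 0.32 mL brought to 2800 μL → factor 2.8/0.32 = 8.75
Step 5: 0.25 mL brought to 1250 μL → factor 1.25/0.25 = 5
Overall dilution factor = 41.053 × 86.385 × 12.5 × 8.75 × 5 = 1.9394 × 10^6
Stock = 1.03 × 10^3 copies/μL × 1.9394 × 10^6 = 2.00 × 10^9 copies/μL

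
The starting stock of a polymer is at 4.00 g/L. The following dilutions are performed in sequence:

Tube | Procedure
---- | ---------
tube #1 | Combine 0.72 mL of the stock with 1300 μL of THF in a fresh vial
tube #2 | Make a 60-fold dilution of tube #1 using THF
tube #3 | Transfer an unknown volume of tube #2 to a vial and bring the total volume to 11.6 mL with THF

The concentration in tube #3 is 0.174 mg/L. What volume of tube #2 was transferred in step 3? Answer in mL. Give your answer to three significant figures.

0.0849 mL

Step 1: 0.72 mL + 1300 μL = 2.02 mL total → factor 2.02/0.72 = 2.8056
Step 2: 60-fold → factor 60
Step 3: v brought to 11.6 mL → factor = 11.6 mL/v
Product of known-step factors = 168.33
Overall factor = 4.00 g/L / (0.174 mg/L) = 22989
Step-3 factor = 22989 / 168.33 = 136.57
v = 11.6 mL / 136.57 = 0.0849 mL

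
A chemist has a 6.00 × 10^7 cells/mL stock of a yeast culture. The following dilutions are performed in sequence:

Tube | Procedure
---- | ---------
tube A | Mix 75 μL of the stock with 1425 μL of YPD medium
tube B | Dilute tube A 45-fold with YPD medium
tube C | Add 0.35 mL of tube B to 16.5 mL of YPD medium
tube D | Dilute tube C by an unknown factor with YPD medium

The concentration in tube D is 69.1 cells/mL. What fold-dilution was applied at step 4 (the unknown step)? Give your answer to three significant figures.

20.0-fold

Step 1: 75 μL + 1425 μL = 1500 μL total → factor 1500/75 = 20
Step 2: 45-fold → factor 45
Step 3: 0.35 mL + 16.5 mL = 16.85 mL total → factor 16.85/0.35 = 48.143
Step 4: unknown factor x
Product of known-step factors = 43329
Overall factor = 6.00 × 10^7 cells/mL / (69.1 cells/mL) = 8.6831 × 10^5
x = 8.6831 × 10^5 / 43329 = 20.0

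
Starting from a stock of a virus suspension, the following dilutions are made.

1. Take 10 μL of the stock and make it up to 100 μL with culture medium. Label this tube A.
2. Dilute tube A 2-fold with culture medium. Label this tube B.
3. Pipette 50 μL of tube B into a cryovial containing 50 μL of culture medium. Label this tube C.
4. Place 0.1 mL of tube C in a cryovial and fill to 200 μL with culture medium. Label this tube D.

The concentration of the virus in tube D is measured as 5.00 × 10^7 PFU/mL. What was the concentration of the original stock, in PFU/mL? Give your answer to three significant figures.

4.00 × 10^9 PFU/mL

Step 1: 10 μL brought to 100 μL → factor 100/10 = 10
Step 2: 2-fold → factor 2
Step 3: 50 μL + 50 μL = 100 μL total → factor 100/50 = 2
Step 4: 0.1 mL brought to 200 μL → factor 0.2/0.1 = 2
Overall dilution factor = 10 × 2 × 2 × 2 = 80
Stock = 5.00 × 10^7 PFU/mL × 80 = 4.00 × 10^9 PFU/mL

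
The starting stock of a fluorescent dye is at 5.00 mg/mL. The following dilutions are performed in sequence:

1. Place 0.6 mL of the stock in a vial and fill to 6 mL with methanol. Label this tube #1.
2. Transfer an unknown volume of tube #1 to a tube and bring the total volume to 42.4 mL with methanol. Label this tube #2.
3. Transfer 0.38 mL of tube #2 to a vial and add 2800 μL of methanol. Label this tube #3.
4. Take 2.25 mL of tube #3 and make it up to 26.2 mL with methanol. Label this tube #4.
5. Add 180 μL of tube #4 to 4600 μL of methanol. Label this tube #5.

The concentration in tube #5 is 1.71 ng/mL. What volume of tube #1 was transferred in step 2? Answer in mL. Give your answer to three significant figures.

0.375 mL

Step 1: 0.6 mL brought to 6 mL → factor 6/0.6 = 10
Step 2: v brought to 42.4 mL → factor = 42.4 mL/v
Step 3: 0.38 mL + 2800 μL = 3.18 mL total → factor 3.18/0.38 = 8.3684
Step 4: 2.25 mL brought to 26.2 mL → factor 26.2/2.25 = 11.644
Step 5: 180 μL + 4600 μL = 4780 μL total → factor 4780/180 = 26.556
Product of known-step factors = 25877
Overall factor = 5.00 mg/mL / (1.71 ng/mL) = 2.924 × 10^6
Step-2 factor = 2.924 × 10^6 / 25877 = 112.99
v = 42.4 mL / 112.99 = 0.375 mL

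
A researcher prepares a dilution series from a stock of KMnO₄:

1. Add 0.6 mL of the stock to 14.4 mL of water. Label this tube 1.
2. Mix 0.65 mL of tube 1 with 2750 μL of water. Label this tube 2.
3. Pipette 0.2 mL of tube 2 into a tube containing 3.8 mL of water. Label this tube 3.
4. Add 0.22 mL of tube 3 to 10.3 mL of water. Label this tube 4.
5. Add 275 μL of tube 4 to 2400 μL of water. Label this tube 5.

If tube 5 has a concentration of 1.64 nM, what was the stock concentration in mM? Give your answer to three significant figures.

Step 1: 0.6 mL + 14.4 mL = 15 mL total → factor 15/0.6 = 25
Step 2: 0.65 mL + 2750 μL = 3.4 mL total → factor 3.4/0.65 = 5.2308
Step 3: 0.2 mL + 3.8 mL = 4 mL total → factor 4/0.2 = 20
Step 4: 0.22 mL + 10.3 mL = 10.52 mL total → factor 10.52/0.22 = 47.818
Step 5: 275 μL + 2400 μL = 2675 μL total → factor 2675/275 = 9.7273
Overall dilution factor = 25 × 5.2308 × 20 × 47.818 × 9.7273 = 1.2165 × 10^6
Stock = 1.64 nM × 1.2165 × 10^6 = 1.995 × 10^6 nM = 2.00 mM

2.00 mM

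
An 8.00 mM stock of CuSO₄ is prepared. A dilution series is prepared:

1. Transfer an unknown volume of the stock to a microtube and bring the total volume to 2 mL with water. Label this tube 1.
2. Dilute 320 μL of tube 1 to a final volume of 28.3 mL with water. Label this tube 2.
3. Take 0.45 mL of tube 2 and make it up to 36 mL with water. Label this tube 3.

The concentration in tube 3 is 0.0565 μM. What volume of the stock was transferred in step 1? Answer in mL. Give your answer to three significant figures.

0.0999 mL

Step 1: v brought to 2 mL → factor = 2 mL/v
Step 2: 320 μL brought to 28.3 mL → factor 28300/320 = 88.438
Step 3: 0.45 mL brought to 36 mL → factor 36/0.45 = 80
Product of known-step factors = 7075
Overall factor = 8.00 mM / (0.0565 μM) = 1.4159 × 10^5
Step-1 factor = 1.4159 × 10^5 / 7075 = 20.013
v = 2 mL / 20.013 = 0.0999 mL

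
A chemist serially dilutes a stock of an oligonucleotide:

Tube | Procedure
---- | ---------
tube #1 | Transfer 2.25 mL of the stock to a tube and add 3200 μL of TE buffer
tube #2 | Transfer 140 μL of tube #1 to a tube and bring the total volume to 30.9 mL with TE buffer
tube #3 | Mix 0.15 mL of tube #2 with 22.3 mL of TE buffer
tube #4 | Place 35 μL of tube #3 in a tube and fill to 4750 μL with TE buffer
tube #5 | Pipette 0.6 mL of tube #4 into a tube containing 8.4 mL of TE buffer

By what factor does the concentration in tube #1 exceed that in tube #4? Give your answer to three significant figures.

4.48 × 10^6

Step 1: 2.25 mL + 3200 μL = 5.45 mL total → factor 5.45/2.25 = 2.4222
Step 2: 140 μL brought to 30.9 mL → factor 30900/140 = 220.71
Step 3: 0.15 mL + 22.3 mL = 22.45 mL total → factor 22.45/0.15 = 149.67
Step 4: 35 μL brought to 4750 μL → factor 4750/35 = 135.71
Dilution factor to tube #1 = 2.4222; to tube #4 = 1.0859 × 10^7
[tube #1]/[tube #4] = (factor to tube #4)/(factor to tube #1) = 1.0859 × 10^7/2.4222 = 4.48 × 10^6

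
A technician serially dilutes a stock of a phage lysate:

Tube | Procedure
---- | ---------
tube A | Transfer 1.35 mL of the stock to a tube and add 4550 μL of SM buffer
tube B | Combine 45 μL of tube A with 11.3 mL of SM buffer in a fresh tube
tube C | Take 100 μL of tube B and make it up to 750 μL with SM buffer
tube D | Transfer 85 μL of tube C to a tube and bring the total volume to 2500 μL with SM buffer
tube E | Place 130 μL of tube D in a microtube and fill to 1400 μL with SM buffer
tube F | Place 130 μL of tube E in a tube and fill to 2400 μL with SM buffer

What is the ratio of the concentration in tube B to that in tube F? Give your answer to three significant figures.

Step 1: 1.35 mL + 4550 μL = 5.9 mL total → factor 5.9/1.35 = 4.3704
Step 2: 45 μL + 11.3 mL = 11345 μL total → factor 11345/45 = 252.11
Step 3: 100 μL brought to 750 μL → factor 750/100 = 7.5
Step 4: 85 μL brought to 2500 μL → factor 2500/85 = 29.412
Step 5: 130 μL brought to 1400 μL → factor 1400/130 = 10.769
Step 6: 130 μL brought to 2400 μL → factor 2400/130 = 18.462
Dilution factor to tube B = 1101.8; to tube F = 4.8322 × 10^7
[tube B]/[tube F] = (factor to tube F)/(factor to tube B) = 4.8322 × 10^7/1101.8 = 4.39 × 10^4

4.39 × 10^4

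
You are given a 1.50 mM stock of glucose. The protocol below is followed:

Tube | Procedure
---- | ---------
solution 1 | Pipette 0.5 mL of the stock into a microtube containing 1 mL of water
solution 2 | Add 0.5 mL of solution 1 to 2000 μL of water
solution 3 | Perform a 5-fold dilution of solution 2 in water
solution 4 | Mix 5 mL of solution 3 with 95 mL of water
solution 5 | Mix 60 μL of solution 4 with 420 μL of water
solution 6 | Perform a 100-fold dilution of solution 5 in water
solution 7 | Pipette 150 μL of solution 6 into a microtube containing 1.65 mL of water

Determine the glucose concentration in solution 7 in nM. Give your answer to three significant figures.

Step 1: 0.5 mL + 1 mL = 1.5 mL total → factor 1.5/0.5 = 3
Step 2: 0.5 mL + 2000 μL = 2.5 mL total → factor 2.5/0.5 = 5
Step 3: 5-fold → factor 5
Step 4: 5 mL + 95 mL = 100 mL total → factor 100/5 = 20
Step 5: 60 μL + 420 μL = 480 μL total → factor 480/60 = 8
Step 6: 100-fold → factor 100
Step 7: 150 μL + 1.65 mL = 1800 μL total → factor 1800/150 = 12
Overall dilution factor = 3 × 5 × 5 × 20 × 8 × 100 × 12 = 1.44 × 10^7
Final = 1.50 mM / 1.44 × 10^7 = 1.042 × 10^-7 mM = 0.104 nM

0.104 nM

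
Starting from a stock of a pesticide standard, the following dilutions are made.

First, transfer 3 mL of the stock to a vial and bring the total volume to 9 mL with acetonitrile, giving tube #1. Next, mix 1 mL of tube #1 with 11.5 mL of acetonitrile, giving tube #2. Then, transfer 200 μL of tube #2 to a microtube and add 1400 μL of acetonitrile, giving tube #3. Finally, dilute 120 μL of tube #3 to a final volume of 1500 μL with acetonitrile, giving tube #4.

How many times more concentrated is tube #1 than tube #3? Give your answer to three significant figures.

Step 1: 3 mL brought to 9 mL → factor 9/3 = 3
Step 2: 1 mL + 11.5 mL = 12.5 mL total → factor 12.5/1 = 12.5
Step 3: 200 μL + 1400 μL = 1600 μL total → factor 1600/200 = 8
Dilution factor to tube #1 = 3; to tube #3 = 300
[tube #1]/[tube #3] = (factor to tube #3)/(factor to tube #1) = 300/3 = 100

100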